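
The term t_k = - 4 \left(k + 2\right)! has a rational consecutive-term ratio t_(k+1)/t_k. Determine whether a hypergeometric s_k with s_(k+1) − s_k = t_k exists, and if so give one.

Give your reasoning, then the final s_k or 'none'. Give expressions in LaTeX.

none (Gosper's algorithm certifies no s_k)

Ratio r(k) = k + 3.
Factor: A=k + 3; B=1; C=1.
Solve (k + 3)·f(k+1) − (1)·f(k) = 1.
d = -1 from the (1,0,0) case.
Bound -1 < 0, so the key equation has no polynomial solution.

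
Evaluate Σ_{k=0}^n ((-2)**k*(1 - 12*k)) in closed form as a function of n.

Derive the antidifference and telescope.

Step 1: r(k) = 2*(-12*k - 11)/(12*k - 1).
Factor: A=-2; B=1; C=k - 1/12.
Need (-2)·f(k+1) − (1)·f(k) = k - 1/12.
Bound: deg f ≤ 1.
A polynomial solution: f(k) = -(4*k - 3)/12.
R(k) = B(k−1)·f(k)/C(k) = -(4*k - 3)/(12*k - 1); s_k = R·t_k = (-2)**k*(4*k - 3).
s_(k+1) − s_k = (-2)**k*(1 - 12*k) = t_k.
Evaluate: s_(n+1) = (-2)**(n + 1)*(4*n + 1); subtract s_(0) = -3 ⇒ S(n) = (-2)**(n + 1) + (-2)**(n + 3)*n + 3.

S(n) = (-2)**(n + 1) + (-2)**(n + 3)*n + 3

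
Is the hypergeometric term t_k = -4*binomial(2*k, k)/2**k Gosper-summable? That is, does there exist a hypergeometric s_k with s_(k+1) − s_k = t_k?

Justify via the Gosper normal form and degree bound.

No; the degree bound rules out any f.

t_(k+1)/t_k = (2*k + 1)/(k + 1).
A = 2*k + 1, B = k + 1, C = 1.
Set up (2*k + 1)·f(k+1) − (k)·f(k) − (1) = 0.
From deg A=1, deg B=1, deg C=0: d=-1.
d = -1 < 0 ⇒ no nonzero polynomial f; not summable.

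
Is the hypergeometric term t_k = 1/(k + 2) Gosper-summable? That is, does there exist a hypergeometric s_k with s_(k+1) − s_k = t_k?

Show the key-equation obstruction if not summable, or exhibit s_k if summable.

No. Not Gosper-summable.

Ratio r(k) = (k + 2)/(k + 3).
So A=k + 2 and B=k + 3, with C=1.
Need (k + 2)·f(k+1) − (k + 2)·f(k) = 1.
From deg A=1, deg B=1, deg C=0: d=0.
Generic f = c0 gives residual -1; -1 = 0 cannot hold, so t_k is not Gosper-summable.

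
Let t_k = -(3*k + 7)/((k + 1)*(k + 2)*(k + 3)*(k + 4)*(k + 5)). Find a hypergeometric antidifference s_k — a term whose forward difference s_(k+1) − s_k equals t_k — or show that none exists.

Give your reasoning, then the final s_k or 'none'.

s_k = k*(-k**2 - 8*k - 19)/(12*(k**3 + 8*k**2 + 19*k + 12))

Compute t_(k+1)/t_k: get (k + 1)*(3*k + 10)/((k + 6)*(3*k + 7)).
Take A(k)=k + 1, B(k)=k + 6, C(k)=k + 7/3.
Key eq: (k + 1)·f(k+1) = (k + 5)·f(k) + (k + 7/3).
d = 4 from the (1,1,1) case.
A polynomial solution: f(k) = k*(k + 2)*(k**2 + 8*k + 19)/36.
Then R = B(k−1)f/C = k*(k + 2)*(k + 5)*(k**2 + 8*k + 19)/(12*(3*k + 7)), so s_k = R(k)·t_k = k*(-k**2 - 8*k - 19)/(12*(k**3 + 8*k**2 + 19*k + 12)).
Verify: (-3*k - 7)/(k**5 + 15*k**4 + 85*k**3 + 225*k**2 + 274*k + 120) matches t_k.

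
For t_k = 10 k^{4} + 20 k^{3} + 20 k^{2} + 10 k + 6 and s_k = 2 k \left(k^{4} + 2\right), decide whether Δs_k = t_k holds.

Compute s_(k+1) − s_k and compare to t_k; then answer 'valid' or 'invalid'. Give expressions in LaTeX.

s_(k+1) = 2*(k + 1)*((k + 1)**4 + 2)
s_(k+1) − s_k = -2*k*(k**4 + 2) + 2*(k + 1)*((k + 1)**4 + 2)
(s_(k+1) − s_k) − t_k = 0

valid (s_(k+1) − s_k reduces to t_k)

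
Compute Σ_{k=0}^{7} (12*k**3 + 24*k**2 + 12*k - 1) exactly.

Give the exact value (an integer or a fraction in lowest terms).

Σ = 13096

Ratio r(k) = (12*k**3 + 60*k**2 + 96*k + 47)/(12*k**3 + 24*k**2 + 12*k - 1).
Take A(k)=1, B(k)=1, C(k)=k**3 + 2*k**2 + k - 1/12.
Need (1)·f(k+1) − (1)·f(k) = k**3 + 2*k**2 + k - 1/12.
From deg A=0, deg B=0, deg C=3: d=4.
Match coefficients ⇒ f(k) = k*(3*k**3 + 2*k**2 - 3*k - 3)/12.
Then R = B(k−1)f/C = k*(3*k**3 + 2*k**2 - 3*k - 3)/(12*k**3 + 24*k**2 + 12*k - 1), so s_k = R(k)·t_k = k*(3*k**3 + 2*k**2 - 3*k - 3).
Verify: 12*k**3 + 24*k**2 + 12*k - 1 matches t_k.
Sum = s_(8) − s_(0); s_(8) = 13096, s_(0) = 0 ⇒ 13096.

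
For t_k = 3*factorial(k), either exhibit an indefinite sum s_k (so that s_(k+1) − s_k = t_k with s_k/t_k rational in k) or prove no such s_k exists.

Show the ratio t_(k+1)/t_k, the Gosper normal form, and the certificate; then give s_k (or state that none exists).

none — t_k is not Gosper-summable

The ratio is k + 1.
Take A(k)=k + 1, B(k)=1, C(k)=1.
Solve (k + 1)·f(k+1) − (1)·f(k) = 1.
d = -1 from the (1,0,0) case.
Negative degree bound (-1): no f exists, t_k not Gosper-summable.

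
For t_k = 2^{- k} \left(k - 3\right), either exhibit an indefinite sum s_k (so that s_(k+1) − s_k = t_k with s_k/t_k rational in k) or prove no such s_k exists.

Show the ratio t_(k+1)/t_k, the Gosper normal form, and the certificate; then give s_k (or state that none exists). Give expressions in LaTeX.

s_k = 2^{1 - k} \left(2 - k\right)

Compute t_(k+1)/t_k: get (k - 2)/(2*(k - 3)).
So A=1/2 and B=1, with C=k - 3.
f must satisfy (1/2)·f(k+1) − (1)·f(k) = k - 3.
Bound: deg f ≤ 1.
Match coefficients ⇒ f(k) = -2*(k - 2).
Get s_k = R·t_k = 2**(1 - k)*(2 - k) with R(k) = B(k−1)f(k)/C(k) = -2*(k - 2)/(k - 3).
Check: Δs_k = (k - 3)/2**k. ✓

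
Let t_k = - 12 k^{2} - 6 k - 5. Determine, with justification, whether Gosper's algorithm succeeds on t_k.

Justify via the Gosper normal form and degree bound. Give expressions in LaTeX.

Step 1: r(k) = (12*k**2 + 30*k + 23)/(12*k**2 + 6*k + 5).
Factor: A=1; B=1; C=k**2 + k/2 + 5/12.
Need (1)·f(k+1) − (1)·f(k) = k**2 + k/2 + 5/12.
d = 3 from the (0,0,2) case.
Solve for f: f(k) = k*(4*k**2 - 3*k + 4)/12 (degree 3 ≤ 3).
R(k) = B(k−1)·f(k)/C(k) = k*(4*k**2 - 3*k + 4)/(12*k**2 + 6*k + 5); s_k = R·t_k = k*(-4*k**2 + 3*k - 4).
Verify: -12*k**2 - 6*k - 5 matches t_k.

Yes. s_k = k \left(- 4 k^{2} + 3 k - 4\right).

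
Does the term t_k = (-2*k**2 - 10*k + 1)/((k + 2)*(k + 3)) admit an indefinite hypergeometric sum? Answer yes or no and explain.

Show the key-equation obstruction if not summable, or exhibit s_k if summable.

Yes. s_k = k*(5 - 4*k)/(2*(k + 2)).

The ratio is (k + 2)*(10*k + 2*(k + 1)**2 + 9)/((k + 4)*(2*k**2 + 10*k - 1)).
Normal form (A,B,C) = (k + 2, k + 4, k**2 + 5*k - 1/2).
Set up (k + 2)·f(k+1) − (k + 3)·f(k) − (k**2 + 5*k - 1/2) = 0.
Degrees (1,1,2) ⇒ d ≤ 2.
Coefficient equations give f(k) = k*(4*k - 5)/4.
Get s_k = R·t_k = k*(5 - 4*k)/(2*(k + 2)) with R(k) = B(k−1)f(k)/C(k) = k*(k + 3)*(4*k - 5)/(2*(2*k**2 + 10*k - 1)).
s_(k+1) − s_k = (-2*k**2 - 10*k + 1)/(k**2 + 5*k + 6) = t_k.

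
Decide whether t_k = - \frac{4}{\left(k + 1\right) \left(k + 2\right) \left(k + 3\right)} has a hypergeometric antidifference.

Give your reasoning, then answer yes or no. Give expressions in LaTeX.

t_(k+1)/t_k = (k + 1)/(k + 4).
So A=k + 1 and B=k + 4, with C=1.
Solve (k + 1)·f(k+1) − (k + 3)·f(k) = 1.
From deg A=1, deg B=1, deg C=0: d=2.
Match coefficients ⇒ f(k) = k*(k + 3)/4.
Then R = B(k−1)f/C = k*(k + 3)**2/4, so s_k = R(k)·t_k = k*(-k - 3)/((k + 1)*(k + 2)).
Check: Δs_k = -4/(k**3 + 6*k**2 + 11*k + 6). ✓

Yes. s_k = \frac{k \left(- k - 3\right)}{\left(k + 1\right) \left(k + 2\right)}.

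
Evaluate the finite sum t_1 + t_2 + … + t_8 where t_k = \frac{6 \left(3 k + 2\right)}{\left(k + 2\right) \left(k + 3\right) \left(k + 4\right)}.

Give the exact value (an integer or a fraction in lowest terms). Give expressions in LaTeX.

t_(k+1)/t_k = (k + 2)*(3*k + 5)/((k + 5)*(3*k + 2)).
Gosper form: A/B · C(k+1)/C(k) with A=k + 2, B=k + 5, C=k + 2/3.
f must satisfy (k + 2)·f(k+1) − (k + 4)·f(k) = k + 2/3.
From deg A=1, deg B=1, deg C=1: d=2.
Coefficient equations give f(k) = k*(2*k + 1)/9.
Get s_k = R·t_k = 2*k*(2*k + 1)/((k + 2)*(k + 3)) with R(k) = B(k−1)f(k)/C(k) = k*(k + 4)*(2*k + 1)/(3*(3*k + 2)).
Check: Δs_k = 6*(3*k + 2)/(k**3 + 9*k**2 + 26*k + 24). ✓
Sum = s_(9) − s_(1); s_(9) = 57/22, s_(1) = 1/2 ⇒ 23/11.

Σ = 23/11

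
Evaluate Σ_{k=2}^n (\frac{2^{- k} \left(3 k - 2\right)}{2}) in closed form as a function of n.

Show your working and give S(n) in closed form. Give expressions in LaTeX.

S(n) = 2^{- n - 2} \left(7 \cdot 2^{n} - 6 n - 8\right)

Ratio r(k) = (3*k + 1)/(2*(3*k - 2)).
So A=1/2 and B=1, with C=k - 2/3.
Set up (1/2)·f(k+1) − (1)·f(k) − (k - 2/3) = 0.
From deg A=0, deg B=0, deg C=1: d=1.
Coefficient equations give f(k) = -2*(3*k + 1)/3.
Certificate R = B(k−1)f/C = -2*(3*k + 1)/(3*k - 2) gives s_k = (-3*k - 1)/2**k.
Check: Δs_k = (3*k - 2)/(2*2**k). ✓
Evaluate: s_(n+1) = 2**(-n - 1)*(-3*n - 4); subtract s_(2) = -7/4 ⇒ S(n) = 2**(-n - 2)*(7*2**n - 6*n - 8).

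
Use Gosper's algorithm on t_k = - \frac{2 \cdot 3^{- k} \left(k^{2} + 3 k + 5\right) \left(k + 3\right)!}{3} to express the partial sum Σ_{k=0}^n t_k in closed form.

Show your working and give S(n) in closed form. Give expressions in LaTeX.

The ratio is (k + 4)*(3*k + (k + 1)**2 + 8)/(3*(k**2 + 3*k + 5)).
Normal form (A,B,C) = (k/3 + 4/3, 1, k**2 + 3*k + 5).
Solve (k/3 + 4/3)·f(k+1) − (1)·f(k) = k**2 + 3*k + 5.
Degrees (1,0,2) ⇒ d ≤ 1.
Solve for f: f(k) = 3*(k + 1) (degree 1 ≤ 1).
Get s_k = R·t_k = -2*(k + 1)*factorial(k + 3)/3**k with R(k) = B(k−1)f(k)/C(k) = 3*(k + 1)/(k**2 + 3*k + 5).
Check: Δs_k = -2*(k**2 + 3*k + 5)*factorial(k + 3)/(3*3**k). ✓
Σ_(k=0)^n t_k = s_(n+1) − s_(0) = (-2*3**(-n - 1)*(n + 2)*factorial(n + 4)) − (-12), i.e. 12 - 2*n*factorial(n + 4)/(3*3**n) - 4*factorial(n + 4)/(3*3**n).

S(n) = 12 - \frac{2 \cdot 3^{- n} n \left(n + 4\right)!}{3} - \frac{4 \cdot 3^{- n} \left(n + 4\right)!}{3}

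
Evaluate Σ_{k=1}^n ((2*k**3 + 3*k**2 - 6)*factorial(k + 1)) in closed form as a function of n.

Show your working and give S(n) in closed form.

S(n) = 2*n**4*factorial(n) + 7*n**3*factorial(n) + 2*n**2*factorial(n) - 13*n*factorial(n) - 10*factorial(n) + 10

Ratio r(k) = (k + 2)*(2*(k + 1)**3 + 3*(k + 1)**2 - 6)/(2*k**3 + 3*k**2 - 6).
Factor: A=k + 2; B=1; C=k**3 + 3*k**2/2 - 3.
Set up (k + 2)·f(k+1) − (1)·f(k) − (k**3 + 3*k**2/2 - 3) = 0.
deg f ≤ 2 (via 1,0,3).
A polynomial solution: f(k) = (2*k**2 - 3*k - 4)/2.
Then R = B(k−1)f/C = (2*k**2 - 3*k - 4)/(2*k**3 + 3*k**2 - 6), so s_k = R(k)·t_k = (2*k**2 - 3*k - 4)*factorial(k + 1).
Check: Δs_k = (2*k**3 + 3*k**2 - 6)*factorial(k + 1). ✓
Evaluate: s_(n+1) = (2*n**2 + n - 5)*factorial(n + 2); subtract s_(1) = -10 ⇒ S(n) = 2*n**4*factorial(n) + 7*n**3*factorial(n) + 2*n**2*factorial(n) - 13*n*factorial(n) - 10*factorial(n) + 10.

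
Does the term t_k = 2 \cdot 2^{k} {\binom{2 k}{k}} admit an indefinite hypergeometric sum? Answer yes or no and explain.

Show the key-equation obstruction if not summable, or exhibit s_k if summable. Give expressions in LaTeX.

No — t_k has no hypergeometric antidifference.

Compute t_(k+1)/t_k: get 4*(2*k + 1)/(k + 1).
Gosper form: A/B · C(k+1)/C(k) with A=8*k + 4, B=k + 1, C=1.
f must satisfy (8*k + 4)·f(k+1) − (k)·f(k) = 1.
d = -1 from the (1,1,0) case.
d = -1 < 0 ⇒ no nonzero polynomial f; not summable.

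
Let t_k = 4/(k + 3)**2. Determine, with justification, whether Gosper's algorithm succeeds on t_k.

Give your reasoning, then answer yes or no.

r(k) = (k + 3)**2/(k + 4)**2 after simplifying.
So A=k**2 + 6*k + 9 and B=k**2 + 8*k + 16, with C=1.
Need (k**2 + 6*k + 9)·f(k+1) − (k**2 + 6*k + 9)·f(k) = 1.
d = 0 from the (2,2,0) case.
Write f(k) = c0. Then LHS − RHS = -1, requiring -1 = 0: contradictory. No certificate.

No. Not Gosper-summable.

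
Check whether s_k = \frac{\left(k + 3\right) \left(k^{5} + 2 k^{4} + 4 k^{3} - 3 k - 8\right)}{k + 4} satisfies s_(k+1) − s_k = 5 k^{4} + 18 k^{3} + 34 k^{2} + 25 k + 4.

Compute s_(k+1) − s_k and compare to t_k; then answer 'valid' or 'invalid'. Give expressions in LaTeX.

s_(k+1) = (k + 4)*(-3*k + (k + 1)**5 + 2*(k + 1)**4 + 4*(k + 1)**3 - 11)/(k + 5)
s_(k+1) − s_k = (5*k**6 + 59*k**5 + 260*k**4 + 589*k**3 + 748*k**2 + 429*k + 56)/(k**2 + 9*k + 20)
(s_(k+1) − s_k) − t_k = (-4*k**5 - 36*k**4 - 102*k**3 - 161*k**2 - 107*k - 24)/(k**2 + 9*k + 20)

Invalid: residual \frac{- 4 k^{5} - 36 k^{4} - 102 k^{3} - 161 k^{2} - 107 k - 24}{k^{2} + 9 k + 20} ≠ 0.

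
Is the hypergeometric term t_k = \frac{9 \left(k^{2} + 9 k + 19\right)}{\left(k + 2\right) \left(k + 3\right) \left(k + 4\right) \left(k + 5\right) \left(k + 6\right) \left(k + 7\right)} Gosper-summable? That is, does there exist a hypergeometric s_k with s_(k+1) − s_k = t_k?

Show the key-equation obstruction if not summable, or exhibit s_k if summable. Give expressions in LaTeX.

The ratio is (k + 2)*(9*k + (k + 1)**2 + 28)/((k + 8)*(k**2 + 9*k + 19)).
Normal form (A,B,C) = (k + 2, k + 8, k**2 + 9*k + 19).
Set up (k + 2)·f(k+1) − (k + 7)·f(k) − (k**2 + 9*k + 19) = 0.
Degrees (1,1,2) ⇒ d ≤ 5.
A polynomial solution: f(k) = k*(k + 3)*(k + 5)*(k**2 + 12*k + 44)/144.
So s_k = (B(k−1)f/C)·t_k = (k*(k + 3)*(k + 5)*(k + 7)*(k**2 + 12*k + 44)/(144*(k**2 + 9*k + 19)))·t_k = k*(k**2 + 12*k + 44)/(16*(k**3 + 12*k**2 + 44*k + 48)).
Δs = 9*(k**2 + 9*k + 19)/(k**6 + 27*k**5 + 295*k**4 + 1665*k**3 + 5104*k**2 + 8028*k + 5040), as required.

Yes. s_k = \frac{k \left(k^{2} + 12 k + 44\right)}{16 \left(k^{3} + 12 k^{2} + 44 k + 48\right)}.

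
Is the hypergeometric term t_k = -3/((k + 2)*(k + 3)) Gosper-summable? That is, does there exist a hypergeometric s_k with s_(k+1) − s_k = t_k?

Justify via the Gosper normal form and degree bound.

Ratio r(k) = (k + 2)/(k + 4).
Take A(k)=k + 2, B(k)=k + 4, C(k)=1.
Need (k + 2)·f(k+1) − (k + 3)·f(k) = 1.
d = 1 from the (1,1,0) case.
Solving with deg f ≤ 1: f(k) = k/2.
R(k) = B(k−1)·f(k)/C(k) = k*(k + 3)/2; s_k = R·t_k = -3*k/(2*k + 4).
Δs = -3/(k**2 + 5*k + 6), as required.

Yes. s_k = -3*k/(2*k + 4).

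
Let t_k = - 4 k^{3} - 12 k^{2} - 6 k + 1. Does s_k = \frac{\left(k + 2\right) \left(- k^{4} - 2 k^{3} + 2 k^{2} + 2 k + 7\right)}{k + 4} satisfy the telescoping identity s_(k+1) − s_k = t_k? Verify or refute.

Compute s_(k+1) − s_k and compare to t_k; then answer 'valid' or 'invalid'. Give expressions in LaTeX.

s_(k+1) = (-k**5 - 9*k**4 - 28*k**3 - 34*k**2 - 4*k + 24)/(k + 5)
s_(k+1) − s_k = (-4*k**5 - 42*k**4 - 142*k**3 - 181*k**2 - 61*k + 26)/(k**2 + 9*k + 20)
(s_(k+1) − s_k) − t_k = 2*(3*k**4 + 26*k**3 + 56*k**2 + 25*k + 3)/(k**2 + 9*k + 20)

Invalid: residual \frac{2 \left(3 k^{4} + 26 k^{3} + 56 k^{2} + 25 k + 3\right)}{k^{2} + 9 k + 20} ≠ 0.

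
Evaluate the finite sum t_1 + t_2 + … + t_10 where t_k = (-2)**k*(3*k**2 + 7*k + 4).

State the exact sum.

Σ = 270332

t_(k+1)/t_k = 2*(-3*k**2 - 13*k - 14)/(3*k**2 + 7*k + 4).
Normal form (A,B,C) = (-2, 1, k**2 + 7*k/3 + 4/3).
f must satisfy (-2)·f(k+1) − (1)·f(k) = k**2 + 7*k/3 + 4/3.
d = 2 from the (0,0,2) case.
Match coefficients ⇒ f(k) = -k*(k + 1)/3.
So s_k = (B(k−1)f/C)·t_k = (-k/(3*k + 4))·t_k = (-2)**k*k*(-k - 1).
Δs = (-2)**k*(k + 1)*(3*k + 4), as required.
Telescoping: Σ = s_(11) − s_(1) = 270336 − (4) = 270332.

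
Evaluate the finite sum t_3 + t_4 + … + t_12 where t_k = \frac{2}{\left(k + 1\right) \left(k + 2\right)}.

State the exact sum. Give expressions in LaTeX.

Step 1: r(k) = (k + 1)/(k + 3).
Factor: A=k + 1; B=k + 3; C=1.
Need (k + 1)·f(k+1) − (k + 2)·f(k) = 1.
d = 1 from the (1,1,0) case.
Solving with deg f ≤ 1: f(k) = k.
R(k) = B(k−1)·f(k)/C(k) = k*(k + 2); s_k = R·t_k = 2*k/(k + 1).
Verify: 2/(k**2 + 3*k + 2) matches t_k.
Telescoping: Σ = s_(13) − s_(3) = 13/7 − (3/2) = 5/14.

Σ = 5/14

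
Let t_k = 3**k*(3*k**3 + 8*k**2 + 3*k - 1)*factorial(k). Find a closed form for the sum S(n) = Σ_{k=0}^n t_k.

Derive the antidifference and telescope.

Step 1: r(k) = 3*(3*k**4 + 20*k**3 + 45*k**2 + 41*k + 13)/(3*k**3 + 8*k**2 + 3*k - 1).
Take A(k)=3*k + 3, B(k)=1, C(k)=k**3 + 8*k**2/3 + k - 1/3.
Set up (3*k + 3)·f(k+1) − (1)·f(k) − (k**3 + 8*k**2/3 + k - 1/3) = 0.
Bound: deg f ≤ 2.
Solving with deg f ≤ 2: f(k) = (k**2 - 2)/3.
Certificate R = B(k−1)f/C = (k**2 - 2)/(3*k**3 + 8*k**2 + 3*k - 1) gives s_k = 3**k*(k**2 - 2)*factorial(k).
Check: Δs_k = 3**k*(3*k**3 + 8*k**2 + 3*k - 1)*factorial(k). ✓
s_(n+1) = 3**(n + 1)*(n**2 + 2*n - 1)*factorial(n + 1) and s_(0) = -2, so S(n) = 3**(n + 1)*n**3*factorial(n) + 3**(n + 1)*n*factorial(n) - 3**(n + 1)*factorial(n) + 3**(n + 2)*n**2*factorial(n) + 2.

S(n) = 3**(n + 1)*n**3*factorial(n) + 3**(n + 1)*n*factorial(n) - 3**(n + 1)*factorial(n) + 3**(n + 2)*n**2*factorial(n) + 2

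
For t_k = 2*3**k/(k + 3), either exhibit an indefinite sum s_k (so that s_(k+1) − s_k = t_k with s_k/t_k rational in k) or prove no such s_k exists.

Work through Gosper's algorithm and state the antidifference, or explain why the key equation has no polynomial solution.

none (Gosper's algorithm certifies no s_k)

t_(k+1)/t_k = 3*(k + 3)/(k + 4).
Normal form (A,B,C) = (3*k + 9, k + 4, 1).
f must satisfy (3*k + 9)·f(k+1) − (k + 3)·f(k) = 1.
Bound: deg f ≤ -1.
deg f ≤ -1 is impossible — no certificate.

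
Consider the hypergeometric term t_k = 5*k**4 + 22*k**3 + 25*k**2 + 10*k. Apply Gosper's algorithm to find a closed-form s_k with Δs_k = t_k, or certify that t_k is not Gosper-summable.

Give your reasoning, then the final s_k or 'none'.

s_k = k*(k**4 + 3*k**3 - k**2 - 2*k - 1)

r(k) = (5*k**4 + 42*k**3 + 121*k**2 + 146*k + 62)/(k*(5*k**3 + 22*k**2 + 25*k + 10)) after simplifying.
Take A(k)=1, B(k)=1, C(k)=k**4 + 22*k**3/5 + 5*k**2 + 2*k.
Key eq: (1)·f(k+1) = (1)·f(k) + (k**4 + 22*k**3/5 + 5*k**2 + 2*k).
Degrees (0,0,4) ⇒ d ≤ 5.
Solving with deg f ≤ 5: f(k) = k*(k - 1)*(k**3 + 4*k**2 + 3*k + 1)/5.
R(k) = B(k−1)·f(k)/C(k) = (k - 1)*(k**3 + 4*k**2 + 3*k + 1)/(5*k**3 + 22*k**2 + 25*k + 10); s_k = R·t_k = k*(k**4 + 3*k**3 - k**2 - 2*k - 1).
Δs = k*(5*k**3 + 22*k**2 + 25*k + 10), as required.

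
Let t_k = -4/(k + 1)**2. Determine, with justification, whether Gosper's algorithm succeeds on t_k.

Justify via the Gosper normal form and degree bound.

No — key equation has no polynomial f.

Compute t_(k+1)/t_k: get (k + 1)**2/(k + 2)**2.
Gosper form: A/B · C(k+1)/C(k) with A=k**2 + 2*k + 1, B=k**2 + 4*k + 4, C=1.
Solve (k**2 + 2*k + 1)·f(k+1) − (k**2 + 2*k + 1)·f(k) = 1.
deg f ≤ 0 (via 2,2,0).
Put f(k) = c0: A·f(k+1) − B(k−1)·f(k) − C = -1; need -1 = 0 — inconsistent ⇒ no f, not summable.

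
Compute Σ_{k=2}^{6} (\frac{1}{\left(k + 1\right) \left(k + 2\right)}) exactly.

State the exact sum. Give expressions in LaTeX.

Σ = 5/24

Compute t_(k+1)/t_k: get (k + 1)/(k + 3).
Gosper form: A/B · C(k+1)/C(k) with A=k + 1, B=k + 3, C=1.
Set up (k + 1)·f(k+1) − (k + 2)·f(k) − (1) = 0.
Degrees (1,1,0) ⇒ d ≤ 1.
Solve for f: f(k) = k (degree 1 ≤ 1).
Certificate R = B(k−1)f/C = k*(k + 2) gives s_k = k/(k + 1).
Δs = 1/(k**2 + 3*k + 2), as required.
Σ_(k=2)^(6) t_k = s_(7) − s_(2) = 7/8 − (2/3) = 5/24.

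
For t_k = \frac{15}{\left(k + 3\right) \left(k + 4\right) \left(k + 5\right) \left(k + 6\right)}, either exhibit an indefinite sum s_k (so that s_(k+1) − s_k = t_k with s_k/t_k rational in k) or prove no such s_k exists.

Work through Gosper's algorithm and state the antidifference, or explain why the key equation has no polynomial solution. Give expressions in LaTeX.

s_k = \frac{k \left(k^{2} + 12 k + 47\right)}{12 \left(k + 3\right) \left(k + 4\right) \left(k + 5\right)}

Compute t_(k+1)/t_k: get (k + 3)/(k + 7).
So A=k + 3 and B=k + 7, with C=1.
Need (k + 3)·f(k+1) − (k + 6)·f(k) = 1.
Bound: deg f ≤ 3.
Match coefficients ⇒ f(k) = k*(k**2 + 12*k + 47)/180.
R(k) = B(k−1)·f(k)/C(k) = k*(k + 6)*(k**2 + 12*k + 47)/180; s_k = R·t_k = k*(k**2 + 12*k + 47)/(12*(k + 3)*(k + 4)*(k + 5)).
s_(k+1) − s_k = 15/(k**4 + 18*k**3 + 119*k**2 + 342*k + 360) = t_k.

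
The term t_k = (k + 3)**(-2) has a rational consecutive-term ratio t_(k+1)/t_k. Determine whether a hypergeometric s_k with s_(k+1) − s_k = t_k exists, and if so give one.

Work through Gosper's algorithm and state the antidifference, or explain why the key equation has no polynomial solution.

t_(k+1)/t_k = (k + 3)**2/(k + 4)**2.
So A=k**2 + 6*k + 9 and B=k**2 + 8*k + 16, with C=1.
Solve (k**2 + 6*k + 9)·f(k+1) − (k**2 + 6*k + 9)·f(k) = 1.
deg f ≤ 0 (via 2,2,0).
Put f(k) = c0: A·f(k+1) − B(k−1)·f(k) − C = -1; need -1 = 0 — inconsistent ⇒ no f, not summable.

none (Gosper's algorithm certifies no s_k)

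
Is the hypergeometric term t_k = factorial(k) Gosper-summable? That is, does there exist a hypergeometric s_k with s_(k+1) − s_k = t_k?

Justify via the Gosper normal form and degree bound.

The ratio is k + 1.
So A=k + 1 and B=1, with C=1.
f must satisfy (k + 1)·f(k+1) − (1)·f(k) = 1.
From deg A=1, deg B=0, deg C=0: d=-1.
Negative degree bound (-1): no f exists, t_k not Gosper-summable.

No — negative degree bound, so no certificate f.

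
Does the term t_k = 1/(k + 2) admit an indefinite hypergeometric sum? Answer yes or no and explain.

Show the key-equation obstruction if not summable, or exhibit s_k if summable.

No; the coefficient equations for f are inconsistent.

Ratio r(k) = (k + 2)/(k + 3).
A = k + 2, B = k + 3, C = 1.
f must satisfy (k + 2)·f(k+1) − (k + 2)·f(k) = 1.
d = 0 from the (1,1,0) case.
f = c0 ⇒ A·f(k+1) − B(k−1)·f(k) − C = -1. The system {-1 = 0} is inconsistent; no antidifference.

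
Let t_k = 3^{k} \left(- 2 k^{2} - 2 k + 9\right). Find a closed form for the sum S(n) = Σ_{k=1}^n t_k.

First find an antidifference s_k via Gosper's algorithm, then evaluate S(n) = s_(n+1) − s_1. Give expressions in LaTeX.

S(n) = - 3 \cdot 3^{n} n^{2} + 12 \cdot 3^{n} - 12

Ratio r(k) = 3*(2*k**2 + 6*k - 5)/(2*k**2 + 2*k - 9).
Normal form (A,B,C) = (3, 1, k**2 + k - 9/2).
Need (3)·f(k+1) − (1)·f(k) = k**2 + k - 9/2.
d = 2 from the (0,0,2) case.
Coefficient equations give f(k) = (k - 3)*(k + 1)/2.
Get s_k = R·t_k = 3**k*(-k**2 + 2*k + 3) with R(k) = B(k−1)f(k)/C(k) = (k - 3)*(k + 1)/(2*k**2 + 2*k - 9).
Δs = 3**k*(-2*k**2 - 2*k + 9), as required.
Σ_(k=1)^n t_k = s_(n+1) − s_(1) = (3**(n + 1)*(4 - n**2)) − (12), i.e. -3*3**n*n**2 + 12*3**n - 12.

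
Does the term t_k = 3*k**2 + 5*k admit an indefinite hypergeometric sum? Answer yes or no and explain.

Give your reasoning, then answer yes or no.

t_(k+1)/t_k = (3*k**2 + 11*k + 8)/(k*(3*k + 5)).
Gosper form: A/B · C(k+1)/C(k) with A=1, B=1, C=k**2 + 5*k/3.
Solve (1)·f(k+1) − (1)·f(k) = k**2 + 5*k/3.
deg f ≤ 3 (via 0,0,2).
Match coefficients ⇒ f(k) = k*(k - 1)*(k + 2)/3.
R(k) = B(k−1)·f(k)/C(k) = (k - 1)*(k + 2)/(3*k + 5); s_k = R·t_k = k*(k**2 + k - 2).
Verify: k*(3*k + 5) matches t_k.

Yes. s_k = k*(k**2 + k - 2).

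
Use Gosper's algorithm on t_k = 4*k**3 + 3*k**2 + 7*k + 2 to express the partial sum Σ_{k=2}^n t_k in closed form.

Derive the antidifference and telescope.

S(n) = n**4 + 3*n**3 + 6*n**2 + 6*n - 16

The ratio is (4*k**3 + 15*k**2 + 25*k + 16)/(4*k**3 + 3*k**2 + 7*k + 2).
Gosper form: A/B · C(k+1)/C(k) with A=1, B=1, C=k**3 + 3*k**2/4 + 7*k/4 + 1/2.
Set up (1)·f(k+1) − (1)·f(k) − (k**3 + 3*k**2/4 + 7*k/4 + 1/2) = 0.
deg f ≤ 4 (via 0,0,3).
A polynomial solution: f(k) = k*(k**3 - k**2 + 3*k - 1)/4.
Certificate R = B(k−1)f/C = k*(k**3 - k**2 + 3*k - 1)/(4*k**3 + 3*k**2 + 7*k + 2) gives s_k = k*(k**3 - k**2 + 3*k - 1).
Verify: 4*k**3 + 3*k**2 + 7*k + 2 matches t_k.
Telescope: S(n) = s_(n+1) − s_(2) = n**4 + 3*n**3 + 6*n**2 + 6*n + 2 − (18) = n**4 + 3*n**3 + 6*n**2 + 6*n - 16.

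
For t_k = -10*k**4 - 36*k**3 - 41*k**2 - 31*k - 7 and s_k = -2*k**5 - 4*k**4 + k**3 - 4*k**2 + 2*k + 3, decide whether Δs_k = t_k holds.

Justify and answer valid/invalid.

valid; difference matches t_k

s_(k+1) = -2*k**5 - 14*k**4 - 35*k**3 - 45*k**2 - 29*k - 4
s_(k+1) − s_k = -10*k**4 - 36*k**3 - 41*k**2 - 31*k - 7
(s_(k+1) − s_k) − t_k = 0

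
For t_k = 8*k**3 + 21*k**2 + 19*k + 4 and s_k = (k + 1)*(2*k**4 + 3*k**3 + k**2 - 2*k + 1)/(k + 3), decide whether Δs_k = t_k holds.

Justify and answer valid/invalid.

s_(k+1) = (2*k**5 + 15*k**4 + 44*k**3 + 61*k**2 + 39*k + 10)/(k + 4)
s_(k+1) − s_k = (8*k**5 + 65*k**4 + 178*k**3 + 227*k**2 + 130*k + 26)/(k**2 + 7*k + 12)
(s_(k+1) − s_k) − t_k = 2*(-6*k**4 - 42*k**3 - 81*k**2 - 63*k - 11)/(k**2 + 7*k + 12)

Invalid: residual 2*(-6*k**4 - 42*k**3 - 81*k**2 - 63*k - 11)/(k**2 + 7*k + 12) ≠ 0.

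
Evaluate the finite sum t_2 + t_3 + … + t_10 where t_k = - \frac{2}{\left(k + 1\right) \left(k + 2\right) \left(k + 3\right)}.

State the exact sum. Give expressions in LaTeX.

Σ = -1/13

Compute t_(k+1)/t_k: get (k + 1)/(k + 4).
Gosper form: A/B · C(k+1)/C(k) with A=k + 1, B=k + 4, C=1.
Need (k + 1)·f(k+1) − (k + 3)·f(k) = 1.
From deg A=1, deg B=1, deg C=0: d=2.
Coefficient equations give f(k) = k*(k + 3)/4.
R(k) = B(k−1)·f(k)/C(k) = k*(k + 3)**2/4; s_k = R·t_k = k*(-k - 3)/(2*(k + 1)*(k + 2)).
Δs = -2/(k**3 + 6*k**2 + 11*k + 6), as required.
Telescoping: Σ = s_(11) − s_(2) = -77/156 − (-5/12) = -1/13.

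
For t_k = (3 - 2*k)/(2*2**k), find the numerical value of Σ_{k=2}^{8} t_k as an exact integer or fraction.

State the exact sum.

The ratio is (2*k - 1)/(2*(2*k - 3)).
Gosper form: A/B · C(k+1)/C(k) with A=1/2, B=1, C=k - 3/2.
Set up (1/2)·f(k+1) − (1)·f(k) − (k - 3/2) = 0.
Degrees (0,0,1) ⇒ d ≤ 1.
Solving with deg f ≤ 1: f(k) = 1 - 2*k.
So s_k = (B(k−1)f/C)·t_k = (-2*(2*k - 1)/(2*k - 3))·t_k = (2*k - 1)/2**k.
Δs = (3 - 2*k)/(2*2**k), as required.
Evaluate s at k=9 and k=2: 17/512 and 3/4; difference -367/512.

Σ = -367/512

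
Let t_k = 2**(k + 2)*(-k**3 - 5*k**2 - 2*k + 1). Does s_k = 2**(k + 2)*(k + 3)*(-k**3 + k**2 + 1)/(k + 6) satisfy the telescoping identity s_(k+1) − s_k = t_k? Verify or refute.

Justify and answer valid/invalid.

s_(k+1) = 2**(k + 3)*(k + 4)*(-(k + 1)**3 + (k + 1)**2 + 1)/(k + 7)
s_(k+1) − s_k = 2**(k + 2)*(-k**5 - 15*k**4 - 79*k**3 - 136*k**2 - 38*k + 27)/(k**2 + 13*k + 42)
(s_(k+1) − s_k) − t_k = 12*2**k*(k**4 + 10*k**3 + 33*k**2 + 11*k - 5)/(k**2 + 13*k + 42)

Invalid: residual 12*2**k*(k**4 + 10*k**3 + 33*k**2 + 11*k - 5)/(k**2 + 13*k + 42) ≠ 0.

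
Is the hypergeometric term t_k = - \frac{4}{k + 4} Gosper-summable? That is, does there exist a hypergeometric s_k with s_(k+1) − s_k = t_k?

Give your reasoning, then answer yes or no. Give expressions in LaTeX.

No — the linear system for f has no solution.

Step 1: r(k) = (k + 4)/(k + 5).
Factor: A=k + 4; B=k + 5; C=1.
Need (k + 4)·f(k+1) − (k + 4)·f(k) = 1.
From deg A=1, deg B=1, deg C=0: d=0.
Write f(k) = c0. Then LHS − RHS = -1, requiring -1 = 0: contradictory. No certificate.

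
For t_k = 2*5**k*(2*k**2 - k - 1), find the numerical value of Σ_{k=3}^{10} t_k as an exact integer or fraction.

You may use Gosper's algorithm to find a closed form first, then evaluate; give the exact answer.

Ratio r(k) = 5*k*(2*k + 3)/(2*k**2 - k - 1).
Gosper form: A/B · C(k+1)/C(k) with A=5, B=1, C=k**2 - k/2 - 1/2.
Need (5)·f(k+1) − (1)·f(k) = k**2 - k/2 - 1/2.
d = 2 from the (0,0,2) case.
Solving with deg f ≤ 2: f(k) = (k - 2)*(k - 1)/4.
Then R = B(k−1)f/C = (k - 2)/(2*(2*k + 1)), so s_k = R(k)·t_k = 5**k*(k**2 - 3*k + 2).
Δs = 2*5**k*(2*k**2 - k - 1), as required.
Sum = s_(11) − s_(3); s_(11) = 4394531250, s_(3) = 250 ⇒ 4394531000.

Σ = 4394531000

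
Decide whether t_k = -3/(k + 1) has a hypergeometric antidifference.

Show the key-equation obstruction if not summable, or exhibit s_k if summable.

Ratio r(k) = (k + 1)/(k + 2).
Take A(k)=k + 1, B(k)=k + 2, C(k)=1.
Solve (k + 1)·f(k+1) − (k + 1)·f(k) = 1.
Degrees (1,1,0) ⇒ d ≤ 0.
Put f(k) = c0: A·f(k+1) − B(k−1)·f(k) − C = -1; need -1 = 0 — inconsistent ⇒ no f, not summable.

No. Not Gosper-summable.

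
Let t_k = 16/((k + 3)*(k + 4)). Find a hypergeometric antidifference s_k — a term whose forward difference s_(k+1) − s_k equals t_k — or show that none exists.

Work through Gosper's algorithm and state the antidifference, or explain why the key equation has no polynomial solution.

r(k) = (k + 3)/(k + 5) after simplifying.
So A=k + 3 and B=k + 5, with C=1.
Need (k + 3)·f(k+1) − (k + 4)·f(k) = 1.
Degrees (1,1,0) ⇒ d ≤ 1.
Match coefficients ⇒ f(k) = k/3.
Certificate R = B(k−1)f/C = k*(k + 4)/3 gives s_k = 16*k/(3*(k + 3)).
Δs = 16/(k**2 + 7*k + 12), as required.

s_k = 16*k/(3*(k + 3))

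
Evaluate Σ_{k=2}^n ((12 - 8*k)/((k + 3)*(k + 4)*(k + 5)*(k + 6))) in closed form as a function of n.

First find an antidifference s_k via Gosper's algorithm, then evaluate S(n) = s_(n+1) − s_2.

S(n) = 4*(-n**3 - 15*n**2 + 31*n - 15)/(105*(n**3 + 15*n**2 + 74*n + 120))

r(k) = (k + 3)*(2*k - 1)/((k + 7)*(2*k - 3)) after simplifying.
Gosper form: A/B · C(k+1)/C(k) with A=k + 3, B=k + 7, C=k - 3/2.
Solve (k + 3)·f(k+1) − (k + 6)·f(k) = k - 3/2.
From deg A=1, deg B=1, deg C=1: d=3.
A polynomial solution: f(k) = -k/2.
Get s_k = R·t_k = 4*k/((k + 3)*(k + 4)*(k + 5)) with R(k) = B(k−1)f(k)/C(k) = -k*(k + 6)/(2*k - 3).
Check: Δs_k = 4*(3 - 2*k)/(k**4 + 18*k**3 + 119*k**2 + 342*k + 360). ✓
Σ_(k=2)^n t_k = s_(n+1) − s_(2) = (4*(n + 1)/(n**3 + 15*n**2 + 74*n + 120)) − (4/105), i.e. 4*(-n**3 - 15*n**2 + 31*n - 15)/(105*(n**3 + 15*n**2 + 74*n + 120)).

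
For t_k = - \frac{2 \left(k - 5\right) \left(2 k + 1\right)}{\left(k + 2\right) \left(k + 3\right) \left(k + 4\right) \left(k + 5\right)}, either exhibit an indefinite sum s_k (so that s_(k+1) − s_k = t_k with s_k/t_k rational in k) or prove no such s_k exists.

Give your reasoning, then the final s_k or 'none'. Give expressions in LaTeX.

Compute t_(k+1)/t_k: get (k - 4)*(k + 2)*(2*k + 3)/((k - 5)*(k + 6)*(2*k + 1)).
Gosper form: A/B · C(k+1)/C(k) with A=k + 2, B=k + 6, C=k**2 - 9*k/2 - 5/2.
f must satisfy (k + 2)·f(k+1) − (k + 5)·f(k) = k**2 - 9*k/2 - 5/2.
Degrees (1,1,2) ⇒ d ≤ 3.
Solve for f: f(k) = -k*(4*k + 1)/4 (degree 2 ≤ 3).
So s_k = (B(k−1)f/C)·t_k = (-k*(k + 5)*(4*k + 1)/(2*(k - 5)*(2*k + 1)))·t_k = k*(4*k + 1)/(k**3 + 9*k**2 + 26*k + 24).
Check: Δs_k = 2*(-2*k**2 + 9*k + 5)/(k**4 + 14*k**3 + 71*k**2 + 154*k + 120). ✓

s_k = \frac{k \left(4 k + 1\right)}{k^{3} + 9 k^{2} + 26 k + 24}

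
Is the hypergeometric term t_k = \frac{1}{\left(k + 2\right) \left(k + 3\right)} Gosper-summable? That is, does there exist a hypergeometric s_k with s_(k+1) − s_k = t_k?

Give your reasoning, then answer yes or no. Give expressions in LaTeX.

Compute t_(k+1)/t_k: get (k + 2)/(k + 4).
A = k + 2, B = k + 4, C = 1.
f must satisfy (k + 2)·f(k+1) − (k + 3)·f(k) = 1.
From deg A=1, deg B=1, deg C=0: d=1.
Solving with deg f ≤ 1: f(k) = k/2.
Get s_k = R·t_k = k/(2*(k + 2)) with R(k) = B(k−1)f(k)/C(k) = k*(k + 3)/2.
Check: Δs_k = 1/(k**2 + 5*k + 6). ✓

Yes. s_k = \frac{k}{2 \left(k + 2\right)}.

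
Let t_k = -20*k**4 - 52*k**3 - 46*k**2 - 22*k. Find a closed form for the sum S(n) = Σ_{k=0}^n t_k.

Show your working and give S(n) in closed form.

r(k) = (10*k**4 + 66*k**3 + 161*k**2 + 175*k + 70)/(k*(10*k**3 + 26*k**2 + 23*k + 11)) after simplifying.
Factor: A=1; B=1; C=k**4 + 13*k**3/5 + 23*k**2/10 + 11*k/10.
Need (1)·f(k+1) − (1)·f(k) = k**4 + 13*k**3/5 + 23*k**2/10 + 11*k/10.
deg f ≤ 5 (via 0,0,4).
Solving with deg f ≤ 5: f(k) = k*(k - 1)*(4*k**3 + 7*k**2 + 3*k + 4)/20.
So s_k = (B(k−1)f/C)·t_k = ((k - 1)*(4*k**3 + 7*k**2 + 3*k + 4)/(2*(10*k**3 + 26*k**2 + 23*k + 11)))·t_k = k*(-4*k**4 - 3*k**3 + 4*k**2 - k + 4).
s_(k+1) − s_k = 2*k*(-10*k**3 - 26*k**2 - 23*k - 11) = t_k.
Evaluate: s_(n+1) = n*(-4*n**4 - 23*n**3 - 48*n**2 - 47*n - 18); subtract s_(0) = 0 ⇒ S(n) = n*(-4*n**4 - 23*n**3 - 48*n**2 - 47*n - 18).

S(n) = n*(-4*n**4 - 23*n**3 - 48*n**2 - 47*n - 18)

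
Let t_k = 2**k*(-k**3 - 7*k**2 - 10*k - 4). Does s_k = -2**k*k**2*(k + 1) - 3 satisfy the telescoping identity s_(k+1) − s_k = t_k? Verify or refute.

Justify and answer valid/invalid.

s_(k+1) = -2*2**k*(k + 1)**2*(k + 2) - 3
s_(k+1) − s_k = 2**k*(-k**3 - 7*k**2 - 10*k - 4)
(s_(k+1) − s_k) − t_k = 0

Valid — Δs_k = t_k.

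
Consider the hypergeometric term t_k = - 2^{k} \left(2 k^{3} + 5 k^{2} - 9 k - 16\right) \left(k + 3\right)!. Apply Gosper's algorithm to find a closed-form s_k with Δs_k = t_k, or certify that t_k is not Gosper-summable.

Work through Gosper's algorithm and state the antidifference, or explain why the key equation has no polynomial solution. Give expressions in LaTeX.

s_k = - 2^{k} k \left(k - 3\right) \left(k + 3\right)!

Step 1: r(k) = 2*(2*k**4 + 19*k**3 + 51*k**2 + 10*k - 72)/(2*k**3 + 5*k**2 - 9*k - 16).
Factor: A=2*k + 8; B=1; C=k**3 + 5*k**2/2 - 9*k/2 - 8.
Need (2*k + 8)·f(k+1) − (1)·f(k) = k**3 + 5*k**2/2 - 9*k/2 - 8.
From deg A=1, deg B=0, deg C=3: d=2.
Coefficient equations give f(k) = k*(k - 3)/2.
So s_k = (B(k−1)f/C)·t_k = (k*(k - 3)/(2*k**3 + 5*k**2 - 9*k - 16))·t_k = -2**k*k*(k - 3)*factorial(k + 3).
Δs = -2**k*(2*k**3 + 5*k**2 - 9*k - 16)*factorial(k + 3), as required.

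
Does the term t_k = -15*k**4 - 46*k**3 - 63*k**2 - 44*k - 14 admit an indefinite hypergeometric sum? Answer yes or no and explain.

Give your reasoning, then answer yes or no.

Yes. s_k = k*(-3*k**4 - 4*k**3 - 3*k**2 - 2*k - 2).

Compute t_(k+1)/t_k: get (15*k**4 + 106*k**3 + 291*k**2 + 368*k + 182)/(15*k**4 + 46*k**3 + 63*k**2 + 44*k + 14).
Take A(k)=1, B(k)=1, C(k)=k**4 + 46*k**3/15 + 21*k**2/5 + 44*k/15 + 14/15.
Solve (1)·f(k+1) − (1)·f(k) = k**4 + 46*k**3/15 + 21*k**2/5 + 44*k/15 + 14/15.
From deg A=0, deg B=0, deg C=4: d=5.
A polynomial solution: f(k) = k*(3*k**4 + 4*k**3 + 3*k**2 + 2*k + 2)/15.
So s_k = (B(k−1)f/C)·t_k = (k*(3*k**4 + 4*k**3 + 3*k**2 + 2*k + 2)/(15*k**4 + 46*k**3 + 63*k**2 + 44*k + 14))·t_k = k*(-3*k**4 - 4*k**3 - 3*k**2 - 2*k - 2).
Verify: -15*k**4 - 46*k**3 - 63*k**2 - 44*k - 14 matches t_k.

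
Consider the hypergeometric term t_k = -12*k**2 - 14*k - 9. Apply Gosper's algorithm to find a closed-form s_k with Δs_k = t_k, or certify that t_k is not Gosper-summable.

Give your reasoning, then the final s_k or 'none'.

The ratio is (12*k**2 + 38*k + 35)/(12*k**2 + 14*k + 9).
Take A(k)=1, B(k)=1, C(k)=k**2 + 7*k/6 + 3/4.
f must satisfy (1)·f(k+1) − (1)·f(k) = k**2 + 7*k/6 + 3/4.
Degrees (0,0,2) ⇒ d ≤ 3.
Solving with deg f ≤ 3: f(k) = k*(4*k**2 + k + 4)/12.
Then R = B(k−1)f/C = k*(4*k**2 + k + 4)/(12*k**2 + 14*k + 9), so s_k = R(k)·t_k = k*(-4*k**2 - k - 4).
Verify: -12*k**2 - 14*k - 9 matches t_k.

s_k = k*(-4*k**2 - k - 4)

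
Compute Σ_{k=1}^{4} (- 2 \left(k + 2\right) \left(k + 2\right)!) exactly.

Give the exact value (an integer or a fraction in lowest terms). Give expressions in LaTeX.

Σ = -10068

t_(k+1)/t_k = (k + 3)**2/(k + 2).
A = k + 3, B = 1, C = k + 2.
f must satisfy (k + 3)·f(k+1) − (1)·f(k) = k + 2.
d = 0 from the (1,0,1) case.
A polynomial solution: f(k) = 1.
Certificate R = B(k−1)f/C = 1/(k + 2) gives s_k = -2*factorial(k + 2).
Check: Δs_k = -2*(k + 2)*factorial(k + 2). ✓
Evaluate s at k=5 and k=1: -10080 and -12; difference -10068.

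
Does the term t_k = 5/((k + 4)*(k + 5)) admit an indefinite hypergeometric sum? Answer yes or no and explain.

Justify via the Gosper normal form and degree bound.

t_(k+1)/t_k = (k + 4)/(k + 6).
Factor: A=k + 4; B=k + 6; C=1.
Solve (k + 4)·f(k+1) − (k + 5)·f(k) = 1.
From deg A=1, deg B=1, deg C=0: d=1.
Match coefficients ⇒ f(k) = k/4.
R(k) = B(k−1)·f(k)/C(k) = k*(k + 5)/4; s_k = R·t_k = 5*k/(4*(k + 4)).
s_(k+1) − s_k = 5/(k**2 + 9*k + 20) = t_k.

Yes. s_k = 5*k/(4*(k + 4)).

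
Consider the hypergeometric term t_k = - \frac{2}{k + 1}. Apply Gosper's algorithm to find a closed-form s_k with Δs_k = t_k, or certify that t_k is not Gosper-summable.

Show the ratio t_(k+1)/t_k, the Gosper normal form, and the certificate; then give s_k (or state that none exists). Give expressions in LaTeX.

none (Gosper's algorithm certifies no s_k)

r(k) = (k + 1)/(k + 2) after simplifying.
Take A(k)=k + 1, B(k)=k + 2, C(k)=1.
Set up (k + 1)·f(k+1) − (k + 1)·f(k) − (1) = 0.
Bound: deg f ≤ 0.
Write f(k) = c0. Then LHS − RHS = -1, requiring -1 = 0: contradictory. No certificate.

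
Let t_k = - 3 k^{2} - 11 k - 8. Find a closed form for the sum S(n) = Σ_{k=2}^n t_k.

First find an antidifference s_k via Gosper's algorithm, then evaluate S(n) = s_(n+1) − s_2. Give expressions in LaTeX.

S(n) = - n^{3} - 7 n^{2} - 14 n + 22

Compute t_(k+1)/t_k: get (3*k**2 + 17*k + 22)/(3*k**2 + 11*k + 8).
So A=1 and B=1, with C=k**2 + 11*k/3 + 8/3.
Solve (1)·f(k+1) − (1)·f(k) = k**2 + 11*k/3 + 8/3.
From deg A=0, deg B=0, deg C=2: d=3.
Solve for f: f(k) = k*(k + 1)*(k + 3)/3 (degree 3 ≤ 3).
Certificate R = B(k−1)f/C = k*(k + 3)/(3*k + 8) gives s_k = k*(-k**2 - 4*k - 3).
Verify: -3*k**2 - 11*k - 8 matches t_k.
s_(n+1) = -n**3 - 7*n**2 - 14*n - 8 and s_(2) = -30, so S(n) = -n**3 - 7*n**2 - 14*n + 22.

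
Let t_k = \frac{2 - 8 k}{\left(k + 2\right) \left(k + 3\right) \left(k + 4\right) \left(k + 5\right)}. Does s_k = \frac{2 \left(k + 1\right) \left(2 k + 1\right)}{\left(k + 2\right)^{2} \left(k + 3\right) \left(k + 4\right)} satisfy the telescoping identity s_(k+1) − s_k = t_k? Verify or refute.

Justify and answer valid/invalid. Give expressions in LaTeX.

Invalid: residual \frac{6 \left(2 k^{2} + 6 k + 1\right)}{k^{6} + 19 k^{5} + 147 k^{4} + 593 k^{3} + 1316 k^{2} + 1524 k + 720} ≠ 0.

s_(k+1) = 2*(k + 2)*(2*k + 3)/((k + 3)**2*(k + 4)*(k + 5))
s_(k+1) − s_k = 2*(-4*k**3 - 13*k**2 - k + 9)/(k**6 + 19*k**5 + 147*k**4 + 593*k**3 + 1316*k**2 + 1524*k + 720)
(s_(k+1) − s_k) − t_k = 6*(2*k**2 + 6*k + 1)/(k**6 + 19*k**5 + 147*k**4 + 593*k**3 + 1316*k**2 + 1524*k + 720)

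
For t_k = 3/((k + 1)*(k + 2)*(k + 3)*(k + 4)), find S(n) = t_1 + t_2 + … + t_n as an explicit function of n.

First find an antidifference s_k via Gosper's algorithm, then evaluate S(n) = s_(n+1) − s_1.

Compute t_(k+1)/t_k: get (k + 1)/(k + 5).
A = k + 1, B = k + 5, C = 1.
f must satisfy (k + 1)·f(k+1) − (k + 4)·f(k) = 1.
deg f ≤ 3 (via 1,1,0).
Solving with deg f ≤ 3: f(k) = k*(k**2 + 6*k + 11)/18.
R(k) = B(k−1)·f(k)/C(k) = k*(k + 4)*(k**2 + 6*k + 11)/18; s_k = R·t_k = k*(k**2 + 6*k + 11)/(6*(k + 1)*(k + 2)*(k + 3)).
Δs = 3/(k**4 + 10*k**3 + 35*k**2 + 50*k + 24), as required.
s_(n+1) = (n**3 + 9*n**2 + 26*n + 18)/(6*(n**3 + 9*n**2 + 26*n + 24)) and s_(1) = 1/8, so S(n) = n*(n**2 + 9*n + 26)/(24*(n**3 + 9*n**2 + 26*n + 24)).

S(n) = n*(n**2 + 9*n + 26)/(24*(n**3 + 9*n**2 + 26*n + 24))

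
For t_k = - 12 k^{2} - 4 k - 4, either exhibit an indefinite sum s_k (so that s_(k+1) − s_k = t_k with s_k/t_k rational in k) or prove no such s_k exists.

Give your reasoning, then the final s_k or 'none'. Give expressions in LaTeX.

Step 1: r(k) = (k + 3*(k + 1)**2 + 2)/(3*k**2 + k + 1).
Factor: A=1; B=1; C=k**2 + k/3 + 1/3.
f must satisfy (1)·f(k+1) − (1)·f(k) = k**2 + k/3 + 1/3.
d = 3 from the (0,0,2) case.
Coefficient equations give f(k) = k*(k**2 - k + 1)/3.
Get s_k = R·t_k = 4*k*(-k**2 + k - 1) with R(k) = B(k−1)f(k)/C(k) = k*(k**2 - k + 1)/(3*k**2 + k + 1).
Verify: -12*k**2 - 4*k - 4 matches t_k.

s_k = 4 k \left(- k^{2} + k - 1\right)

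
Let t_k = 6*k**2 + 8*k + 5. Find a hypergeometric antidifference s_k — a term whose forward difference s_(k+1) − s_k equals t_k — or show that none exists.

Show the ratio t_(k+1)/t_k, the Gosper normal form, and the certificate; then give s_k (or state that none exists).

The ratio is (6*k**2 + 20*k + 19)/(6*k**2 + 8*k + 5).
A = 1, B = 1, C = k**2 + 4*k/3 + 5/6.
Key eq: (1)·f(k+1) = (1)·f(k) + (k**2 + 4*k/3 + 5/6).
Degrees (0,0,2) ⇒ d ≤ 3.
A polynomial solution: f(k) = k*(2*k**2 + k + 2)/6.
Certificate R = B(k−1)f/C = k*(2*k**2 + k + 2)/(6*k**2 + 8*k + 5) gives s_k = k*(2*k**2 + k + 2).
s_(k+1) − s_k = 6*k**2 + 8*k + 5 = t_k.

s_k = k*(2*k**2 + k + 2)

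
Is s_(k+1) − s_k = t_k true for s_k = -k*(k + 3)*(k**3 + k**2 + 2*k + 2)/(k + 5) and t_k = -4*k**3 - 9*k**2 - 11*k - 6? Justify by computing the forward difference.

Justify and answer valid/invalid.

Invalid: residual 2*(3*k**4 + 28*k**3 + 54*k**2 + 59*k + 30)/(k**2 + 11*k + 30) ≠ 0.

s_(k+1) = -(k + 1)*(k + 4)*(2*k + (k + 1)**3 + (k + 1)**2 + 4)/(k + 6)
s_(k+1) − s_k = (-4*k**5 - 47*k**4 - 174*k**3 - 289*k**2 - 278*k - 120)/(k**2 + 11*k + 30)
(s_(k+1) − s_k) − t_k = 2*(3*k**4 + 28*k**3 + 54*k**2 + 59*k + 30)/(k**2 + 11*k + 30)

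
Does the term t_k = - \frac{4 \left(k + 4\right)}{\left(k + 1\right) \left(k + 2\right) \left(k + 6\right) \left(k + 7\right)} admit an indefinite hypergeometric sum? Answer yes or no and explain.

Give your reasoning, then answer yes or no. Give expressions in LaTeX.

Yes. s_k = \frac{k \left(- k - 7\right)}{3 \left(k^{2} + 7 k + 6\right)}.

Ratio r(k) = (k + 1)*(k + 5)*(k + 6)/((k + 3)*(k + 4)*(k + 8)).
Take A(k)=k + 1, B(k)=k + 8, C(k)=k**4 + 16*k**3 + 95*k**2 + 248*k + 240.
f must satisfy (k + 1)·f(k+1) − (k + 7)·f(k) = k**4 + 16*k**3 + 95*k**2 + 248*k + 240.
deg f ≤ 6 (via 1,1,4).
Match coefficients ⇒ f(k) = k*(k + 2)*(k + 3)*(k + 4)*(k + 5)*(k + 7)/12.
Certificate R = B(k−1)f/C = k*(k + 2)*(k + 7)**2/(12*(k + 4)) gives s_k = k*(-k - 7)/(3*(k**2 + 7*k + 6)).
Check: Δs_k = 4*(-k - 4)/(k**4 + 16*k**3 + 83*k**2 + 152*k + 84). ✓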